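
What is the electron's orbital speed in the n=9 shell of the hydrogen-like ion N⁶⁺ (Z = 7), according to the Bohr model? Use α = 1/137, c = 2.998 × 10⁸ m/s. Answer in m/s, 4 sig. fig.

1.702 × 10⁶ m/s

v_n = Zαc/n = 7 × 0.007299 × 2.998 × 10⁸ / 9
    = 1.702 × 10⁶ m/s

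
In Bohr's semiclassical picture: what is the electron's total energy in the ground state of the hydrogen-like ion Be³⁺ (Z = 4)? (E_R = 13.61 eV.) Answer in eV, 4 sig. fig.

E_n = −E_R·Z²/n² = −13.61 × 4²/1² = -217.8 eV

-217.8 eV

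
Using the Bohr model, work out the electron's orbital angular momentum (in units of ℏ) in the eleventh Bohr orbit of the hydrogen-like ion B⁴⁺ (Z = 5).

11

L_n = nℏ, so L/ℏ = n = 11.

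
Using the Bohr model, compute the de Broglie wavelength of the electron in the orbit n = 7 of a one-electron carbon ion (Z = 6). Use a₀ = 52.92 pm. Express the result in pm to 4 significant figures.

The Bohr quantisation condition is nλ = 2πr_n.
r_n = n²a₀/Z = 432.2 pm
λ = 2πr_n/n = 2π·432.2/7 = 387.9 pm

387.9 pm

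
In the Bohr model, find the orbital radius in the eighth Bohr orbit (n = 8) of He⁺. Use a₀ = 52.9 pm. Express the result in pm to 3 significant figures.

1690 pm

r_n = n²a₀/Z = 8² × 52.9 / 2
    = 64 × 52.9 / 2 = 1690 pm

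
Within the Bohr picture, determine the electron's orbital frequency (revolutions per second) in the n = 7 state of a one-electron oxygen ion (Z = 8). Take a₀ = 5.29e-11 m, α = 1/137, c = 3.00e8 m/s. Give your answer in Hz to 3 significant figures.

1.23e15 Hz

r = n²a₀/Z = 3.24e-10 m, v = Zαc/n = 2.50e6 m/s
f = v/(2πr) = 1.23e15 Hz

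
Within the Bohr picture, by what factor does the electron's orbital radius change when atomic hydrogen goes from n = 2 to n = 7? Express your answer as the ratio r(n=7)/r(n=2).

49/4

r ∝ Z^-1 · n^2; with Z fixed, r ∝ n^2.
r(n=7)/r(n=2) = (7/2)^2 = 49/4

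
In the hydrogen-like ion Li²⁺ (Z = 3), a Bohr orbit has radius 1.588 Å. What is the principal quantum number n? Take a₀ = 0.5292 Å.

3

r_n = n²a₀/Z ⇒ n² = rZ/a₀ = 1.588 × 3 / 0.5292 ≈ 9.00
n = 3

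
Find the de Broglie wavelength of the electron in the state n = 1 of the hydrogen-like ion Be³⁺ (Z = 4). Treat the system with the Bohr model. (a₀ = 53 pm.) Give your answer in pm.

The Bohr quantisation condition is nλ = 2πr_n.
r_n = n²a₀/Z = 13 pm
λ = 2πr_n/n = 2π·13/1 = 83 pm

83 pm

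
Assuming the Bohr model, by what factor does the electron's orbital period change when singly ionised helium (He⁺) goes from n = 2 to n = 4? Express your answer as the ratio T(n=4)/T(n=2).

8

T ∝ Z^-2 · n^3; with Z fixed, T ∝ n^3.
T(n=4)/T(n=2) = (4/2)^3 = 8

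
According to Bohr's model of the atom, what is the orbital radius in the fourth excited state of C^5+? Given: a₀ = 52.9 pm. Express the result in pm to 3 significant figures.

r_n = n²a₀/Z = 5² × 52.9 / 6
    = 25 × 52.9 / 6 = 220 pm

220 pm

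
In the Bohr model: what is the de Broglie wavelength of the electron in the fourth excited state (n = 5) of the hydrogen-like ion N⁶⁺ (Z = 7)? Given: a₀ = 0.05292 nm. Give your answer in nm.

0.2375 nm

The Bohr quantisation condition is nλ = 2πr_n.
r_n = n²a₀/Z = 0.1890 nm
λ = 2πr_n/n = 2π·0.1890/5 = 0.2375 nm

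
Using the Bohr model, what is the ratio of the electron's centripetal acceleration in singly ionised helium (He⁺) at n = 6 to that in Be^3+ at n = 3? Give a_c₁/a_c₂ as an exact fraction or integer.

a_c ∝ Z^3 · n^-4
a_c₁/a_c₂ = (2/4)^3 · (6/3)^-4 = 1/128

1/128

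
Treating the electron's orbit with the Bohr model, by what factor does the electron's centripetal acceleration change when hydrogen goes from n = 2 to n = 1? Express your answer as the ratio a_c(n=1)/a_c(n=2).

16

a_c ∝ Z^3 · n^-4; with Z fixed, a_c ∝ n^-4.
a_c(n=1)/a_c(n=2) = (1/2)^-4 = 16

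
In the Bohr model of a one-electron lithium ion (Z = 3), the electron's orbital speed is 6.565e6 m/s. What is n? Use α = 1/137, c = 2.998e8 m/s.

v_n = Zαc/n ⇒ n = Zαc/v = 3 × 0.007299 × 2.998e8 / 6.565e6 ≈ 1.00
n = 1

1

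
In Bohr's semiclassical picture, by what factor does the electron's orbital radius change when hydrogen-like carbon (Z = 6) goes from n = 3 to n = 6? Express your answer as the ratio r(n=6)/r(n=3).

4

r ∝ Z^-1 · n^2; with Z fixed, r ∝ n^2.
r(n=6)/r(n=3) = (6/3)^2 = 4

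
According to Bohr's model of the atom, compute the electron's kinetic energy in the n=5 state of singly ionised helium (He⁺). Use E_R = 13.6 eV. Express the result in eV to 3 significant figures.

For a Coulomb orbit the virial theorem gives K = −E_n.
E_n = −E_R·Z²/n², so K = E_R·Z²/n² = 13.6 × 2²/5² = 2.18 eV

2.18 eV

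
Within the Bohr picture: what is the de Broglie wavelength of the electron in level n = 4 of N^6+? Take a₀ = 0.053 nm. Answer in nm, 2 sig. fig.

The Bohr quantisation condition is nλ = 2πr_n.
r_n = n²a₀/Z = 0.12 nm
λ = 2πr_n/n = 2π·0.12/4 = 0.19 nm

0.19 nm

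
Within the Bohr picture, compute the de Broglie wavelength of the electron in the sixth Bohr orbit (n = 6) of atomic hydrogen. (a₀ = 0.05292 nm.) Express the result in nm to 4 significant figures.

The Bohr quantisation condition is nλ = 2πr_n.
r_n = n²a₀/Z = 1.905 nm
λ = 2πr_n/n = 2π·1.905/6 = 1.995 nm

1.995 nm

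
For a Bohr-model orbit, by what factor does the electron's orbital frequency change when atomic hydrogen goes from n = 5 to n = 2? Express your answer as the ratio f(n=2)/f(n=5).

f ∝ Z^2 · n^-3; with Z fixed, f ∝ n^-3.
f(n=2)/f(n=5) = (2/5)^-3 = 125/8

125/8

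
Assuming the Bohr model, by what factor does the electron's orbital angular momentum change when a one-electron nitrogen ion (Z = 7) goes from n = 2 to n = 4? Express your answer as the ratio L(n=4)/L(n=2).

2

L = nℏ depends only on n, so L ∝ n.
L(n=4)/L(n=2) = (4/2)^1 = 2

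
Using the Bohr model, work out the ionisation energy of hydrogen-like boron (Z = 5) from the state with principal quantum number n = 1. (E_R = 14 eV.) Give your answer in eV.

350 eV

E_n = −E_R·Z²/n² = −14 × 5²/1² eV = -350 eV
Ionisation energy = −E_n = 350 eV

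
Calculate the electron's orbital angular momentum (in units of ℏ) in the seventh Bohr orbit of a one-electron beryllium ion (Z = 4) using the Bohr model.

7

L_n = nℏ, so L/ℏ = n = 7.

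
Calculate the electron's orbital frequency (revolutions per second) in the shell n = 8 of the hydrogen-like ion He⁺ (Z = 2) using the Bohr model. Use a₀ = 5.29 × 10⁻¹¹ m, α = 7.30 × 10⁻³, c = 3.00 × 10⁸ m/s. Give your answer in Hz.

r = n²a₀/Z = 1.69 × 10⁻⁹ m, v = Zαc/n = 5.47 × 10⁵ m/s
f = v/(2πr) = 5.15 × 10¹³ Hz

5.15 × 10¹³ Hz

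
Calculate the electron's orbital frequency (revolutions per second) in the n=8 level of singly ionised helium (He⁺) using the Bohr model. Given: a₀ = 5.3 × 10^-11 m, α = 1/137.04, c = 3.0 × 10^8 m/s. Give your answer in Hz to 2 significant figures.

5.1 × 10^13 Hz

r = n²a₀/Z = 1.7 × 10^-9 m, v = Zαc/n = 5.5 × 10^5 m/s
f = v/(2πr) = 5.1 × 10^13 Hz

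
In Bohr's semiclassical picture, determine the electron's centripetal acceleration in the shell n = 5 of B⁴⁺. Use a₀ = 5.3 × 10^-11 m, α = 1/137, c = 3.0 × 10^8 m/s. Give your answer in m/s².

r = n²a₀/Z = 2.6 × 10^-10 m, v = Zαc/n = 2.2 × 10^6 m/s
a = v²/r = (2.2 × 10^6)² / 2.6 × 10^-10 = 1.8 × 10^22 m/s²

1.8 × 10^22 m/s²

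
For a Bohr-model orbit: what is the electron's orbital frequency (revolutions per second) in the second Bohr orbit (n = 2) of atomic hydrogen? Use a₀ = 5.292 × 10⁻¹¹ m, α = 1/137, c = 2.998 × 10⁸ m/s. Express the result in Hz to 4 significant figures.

8.227 × 10¹⁴ Hz

r = n²a₀/Z = 2.117 × 10⁻¹⁰ m, v = Zαc/n = 1.094 × 10⁶ m/s
f = v/(2πr) = 8.227 × 10¹⁴ Hz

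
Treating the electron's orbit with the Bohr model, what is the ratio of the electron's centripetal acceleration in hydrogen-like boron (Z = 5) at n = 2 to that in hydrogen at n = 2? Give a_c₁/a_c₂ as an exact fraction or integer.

a_c ∝ Z^3 · n^-4
a_c₁/a_c₂ = (5/1)^3 · (2/2)^-4 = 125

125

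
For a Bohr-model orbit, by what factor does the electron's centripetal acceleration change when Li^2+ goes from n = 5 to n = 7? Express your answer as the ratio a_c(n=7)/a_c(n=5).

625/2401

a_c ∝ Z^3 · n^-4; with Z fixed, a_c ∝ n^-4.
a_c(n=7)/a_c(n=5) = (7/5)^-4 = 625/2401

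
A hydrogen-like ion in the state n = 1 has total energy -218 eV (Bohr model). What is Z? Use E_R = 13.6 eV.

E_n = −E_R Z²/n² ⇒ Z² = −E_n n²/E_R = 218 × 1² / 13.6 ≈ 16.03
Z = 4

4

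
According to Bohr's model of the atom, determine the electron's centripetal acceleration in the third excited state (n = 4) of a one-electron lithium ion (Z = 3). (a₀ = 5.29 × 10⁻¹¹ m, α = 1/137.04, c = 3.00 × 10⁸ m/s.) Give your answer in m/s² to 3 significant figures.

r = n²a₀/Z = 2.82 × 10⁻¹⁰ m, v = Zαc/n = 1.64 × 10⁶ m/s
a = v²/r = (1.64 × 10⁶)² / 2.82 × 10⁻¹⁰ = 9.55 × 10²¹ m/s²

9.55 × 10²¹ m/s²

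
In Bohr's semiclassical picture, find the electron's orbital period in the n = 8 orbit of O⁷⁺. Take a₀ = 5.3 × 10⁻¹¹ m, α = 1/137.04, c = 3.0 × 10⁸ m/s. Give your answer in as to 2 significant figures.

1200 as

r = n²a₀/Z = 8²·5.3 × 10⁻¹¹/8 = 4.2 × 10⁻¹⁰ m
v = Zαc/n = 8·0.0073·3.0 × 10⁸/8 = 2.2 × 10⁶ m/s
T = 2πr/v = 1.2 × 10⁻¹⁵ s = 1200 as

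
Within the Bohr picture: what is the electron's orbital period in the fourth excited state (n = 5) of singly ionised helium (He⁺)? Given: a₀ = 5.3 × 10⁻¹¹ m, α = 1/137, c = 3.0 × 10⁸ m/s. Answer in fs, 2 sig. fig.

r = n²a₀/Z = 5²·5.3 × 10⁻¹¹/2 = 6.6 × 10⁻¹⁰ m
v = Zαc/n = 2·0.0073·3.0 × 10⁸/5 = 8.8 × 10⁵ m/s
T = 2πr/v = 4.8 × 10⁻¹⁵ s = 4.8 fs

4.8 fs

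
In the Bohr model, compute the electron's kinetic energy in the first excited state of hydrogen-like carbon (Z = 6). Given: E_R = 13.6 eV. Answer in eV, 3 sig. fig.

For a Coulomb orbit the virial theorem gives K = −E_n.
E_n = −E_R·Z²/n², so K = E_R·Z²/n² = 13.6 × 6²/2² = 122 eV

122 eV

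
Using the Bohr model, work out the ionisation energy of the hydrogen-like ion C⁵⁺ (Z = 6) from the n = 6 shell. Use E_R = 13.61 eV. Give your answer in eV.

E_n = −E_R·Z²/n² = −13.61 × 6²/6² eV = -13.61 eV
Ionisation energy = −E_n = 13.61 eV

13.61 eV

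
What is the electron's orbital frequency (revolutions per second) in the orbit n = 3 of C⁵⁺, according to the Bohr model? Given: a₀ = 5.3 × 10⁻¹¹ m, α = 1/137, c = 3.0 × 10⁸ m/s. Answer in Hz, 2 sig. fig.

r = n²a₀/Z = 8.0 × 10⁻¹¹ m, v = Zαc/n = 4.4 × 10⁶ m/s
f = v/(2πr) = 8.8 × 10¹⁵ Hz

8.8 × 10¹⁵ Hz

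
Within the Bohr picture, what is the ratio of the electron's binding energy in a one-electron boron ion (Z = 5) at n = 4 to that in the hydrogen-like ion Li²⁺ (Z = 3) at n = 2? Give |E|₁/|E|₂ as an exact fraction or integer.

|E| ∝ Z^2 · n^-2
|E|₁/|E|₂ = (5/3)^2 · (4/2)^-2 = 25/36

25/36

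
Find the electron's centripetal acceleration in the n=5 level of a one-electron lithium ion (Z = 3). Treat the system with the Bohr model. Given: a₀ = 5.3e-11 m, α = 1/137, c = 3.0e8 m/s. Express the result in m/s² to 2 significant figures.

r = n²a₀/Z = 4.4e-10 m, v = Zαc/n = 1.3e6 m/s
a = v²/r = (1.3e6)² / 4.4e-10 = 3.9e21 m/s²

3.9e21 m/s²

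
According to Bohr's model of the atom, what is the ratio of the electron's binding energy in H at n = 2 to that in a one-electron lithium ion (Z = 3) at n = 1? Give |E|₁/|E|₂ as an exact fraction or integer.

1/36

|E| ∝ Z^2 · n^-2
|E|₁/|E|₂ = (1/3)^2 · (2/1)^-2 = 1/36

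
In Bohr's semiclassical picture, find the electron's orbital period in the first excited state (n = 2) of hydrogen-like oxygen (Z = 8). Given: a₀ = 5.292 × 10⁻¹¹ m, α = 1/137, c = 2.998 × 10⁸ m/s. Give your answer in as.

18.99 as

r = n²a₀/Z = 2²·5.292 × 10⁻¹¹/8 = 2.646 × 10⁻¹¹ m
v = Zαc/n = 8·0.007299·2.998 × 10⁸/2 = 8.753 × 10⁶ m/s
T = 2πr/v = 1.899 × 10⁻¹⁷ s = 18.99 as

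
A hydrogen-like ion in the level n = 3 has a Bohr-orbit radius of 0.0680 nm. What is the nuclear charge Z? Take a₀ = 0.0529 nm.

r_n = n²a₀/Z ⇒ Z = n²a₀/r = 3² × 0.0529 / 0.0680 ≈ 7.00
Z = 7

7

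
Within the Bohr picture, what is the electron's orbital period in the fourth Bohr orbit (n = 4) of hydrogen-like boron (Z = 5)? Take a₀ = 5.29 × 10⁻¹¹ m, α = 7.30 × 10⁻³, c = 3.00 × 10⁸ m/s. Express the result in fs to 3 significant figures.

0.389 fs

r = n²a₀/Z = 4²·5.29 × 10⁻¹¹/5 = 1.69 × 10⁻¹⁰ m
v = Zαc/n = 5·0.00730·3.00 × 10⁸/4 = 2.74 × 10⁶ m/s
T = 2πr/v = 3.89 × 10⁻¹⁶ s = 0.389 fs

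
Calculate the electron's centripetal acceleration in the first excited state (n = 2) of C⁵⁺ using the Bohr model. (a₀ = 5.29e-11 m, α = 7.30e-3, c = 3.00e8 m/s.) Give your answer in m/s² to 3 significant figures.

r = n²a₀/Z = 3.53e-11 m, v = Zαc/n = 6.57e6 m/s
a = v²/r = (6.57e6)² / 3.53e-11 = 1.22e24 m/s²

1.22e24 m/s²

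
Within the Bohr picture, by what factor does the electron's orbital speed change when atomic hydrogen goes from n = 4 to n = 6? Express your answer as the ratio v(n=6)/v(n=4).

v ∝ Z^1 · n^-1; with Z fixed, v ∝ n^-1.
v(n=6)/v(n=4) = (6/4)^-1 = 2/3

2/3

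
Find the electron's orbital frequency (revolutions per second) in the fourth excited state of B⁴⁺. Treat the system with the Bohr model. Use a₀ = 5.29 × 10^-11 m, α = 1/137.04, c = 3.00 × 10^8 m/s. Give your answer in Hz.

1.32 × 10^15 Hz

r = n²a₀/Z = 2.64 × 10^-10 m, v = Zαc/n = 2.19 × 10^6 m/s
f = v/(2πr) = 1.32 × 10^15 Hz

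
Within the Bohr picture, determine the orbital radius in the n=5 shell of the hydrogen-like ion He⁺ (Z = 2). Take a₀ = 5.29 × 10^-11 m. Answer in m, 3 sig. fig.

r_n = n²a₀/Z = 5² × 5.29 × 10^-11 / 2
    = 25 × 5.29 × 10^-11 / 2 = 6.61 × 10^-10 m

6.61 × 10^-10 m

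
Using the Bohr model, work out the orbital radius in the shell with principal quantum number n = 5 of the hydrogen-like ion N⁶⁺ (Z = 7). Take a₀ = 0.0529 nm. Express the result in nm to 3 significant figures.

0.189 nm

r_n = n²a₀/Z = 5² × 0.0529 / 7
    = 25 × 0.0529 / 7 = 0.189 nm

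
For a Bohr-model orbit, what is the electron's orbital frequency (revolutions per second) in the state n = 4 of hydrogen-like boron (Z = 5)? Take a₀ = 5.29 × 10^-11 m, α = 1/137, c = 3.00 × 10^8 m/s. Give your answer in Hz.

2.57 × 10^15 Hz

r = n²a₀/Z = 1.69 × 10^-10 m, v = Zαc/n = 2.74 × 10^6 m/s
f = v/(2πr) = 2.57 × 10^15 Hz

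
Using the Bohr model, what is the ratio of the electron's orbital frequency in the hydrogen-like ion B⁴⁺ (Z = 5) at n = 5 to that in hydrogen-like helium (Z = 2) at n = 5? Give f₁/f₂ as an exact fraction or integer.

f ∝ Z^2 · n^-3
f₁/f₂ = (5/2)^2 · (5/5)^-3 = 25/4

25/4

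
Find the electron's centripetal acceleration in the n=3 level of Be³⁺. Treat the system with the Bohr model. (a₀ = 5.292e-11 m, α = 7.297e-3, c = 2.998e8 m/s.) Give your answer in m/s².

r = n²a₀/Z = 1.191e-10 m, v = Zαc/n = 2.917e6 m/s
a = v²/r = (2.917e6)² / 1.191e-10 = 7.145e22 m/s²

7.145e22 m/s²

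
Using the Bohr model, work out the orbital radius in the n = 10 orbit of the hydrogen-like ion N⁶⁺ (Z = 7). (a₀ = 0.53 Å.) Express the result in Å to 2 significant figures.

r_n = n²a₀/Z = 10² × 0.53 / 7
    = 100 × 0.53 / 7 = 7.6 Å

7.6 Å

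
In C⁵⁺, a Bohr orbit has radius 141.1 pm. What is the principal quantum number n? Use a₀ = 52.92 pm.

r_n = n²a₀/Z ⇒ n² = rZ/a₀ = 141.1 × 6 / 52.92 ≈ 16.00
n = 4

4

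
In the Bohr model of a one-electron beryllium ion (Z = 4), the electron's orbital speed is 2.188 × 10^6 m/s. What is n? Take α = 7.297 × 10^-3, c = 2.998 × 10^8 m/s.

v_n = Zαc/n ⇒ n = Zαc/v = 4 × 0.007297 × 2.998 × 10^8 / 2.188 × 10^6 ≈ 4.00
n = 4

4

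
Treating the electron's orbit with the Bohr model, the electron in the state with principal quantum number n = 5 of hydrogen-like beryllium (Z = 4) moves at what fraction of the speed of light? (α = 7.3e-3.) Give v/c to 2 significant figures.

0.0058

v_n = Zαc/n, so v/c = Zα/n = 4 × 0.0073 / 5 = 0.0058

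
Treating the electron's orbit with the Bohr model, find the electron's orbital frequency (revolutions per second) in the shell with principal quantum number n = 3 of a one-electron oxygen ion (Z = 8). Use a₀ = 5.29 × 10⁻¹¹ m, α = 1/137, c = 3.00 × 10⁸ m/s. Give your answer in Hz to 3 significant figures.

1.56 × 10¹⁶ Hz

r = n²a₀/Z = 5.95 × 10⁻¹¹ m, v = Zαc/n = 5.84 × 10⁶ m/s
f = v/(2πr) = 1.56 × 10¹⁶ Hz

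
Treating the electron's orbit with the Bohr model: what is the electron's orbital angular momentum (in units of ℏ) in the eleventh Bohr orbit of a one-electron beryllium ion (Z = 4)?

L_n = nℏ, so L/ℏ = n = 11.

11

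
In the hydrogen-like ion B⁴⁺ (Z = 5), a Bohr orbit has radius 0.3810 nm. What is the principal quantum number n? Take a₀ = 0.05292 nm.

r_n = n²a₀/Z ⇒ n² = rZ/a₀ = 0.3810 × 5 / 0.05292 ≈ 36.00
n = 6

6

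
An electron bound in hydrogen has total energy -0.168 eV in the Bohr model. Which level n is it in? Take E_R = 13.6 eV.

9

E_n = −E_R Z²/n² ⇒ n² = E_R Z²/(−E_n) = 13.6 × 1² / 0.168 ≈ 80.95
n = 9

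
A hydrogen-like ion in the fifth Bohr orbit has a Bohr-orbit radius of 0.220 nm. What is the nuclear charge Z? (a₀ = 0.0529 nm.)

r_n = n²a₀/Z ⇒ Z = n²a₀/r = 5² × 0.0529 / 0.220 ≈ 6.01
Z = 6

6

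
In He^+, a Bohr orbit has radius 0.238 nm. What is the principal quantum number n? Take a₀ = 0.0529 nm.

3

r_n = n²a₀/Z ⇒ n² = rZ/a₀ = 0.238 × 2 / 0.0529 ≈ 9.00
n = 3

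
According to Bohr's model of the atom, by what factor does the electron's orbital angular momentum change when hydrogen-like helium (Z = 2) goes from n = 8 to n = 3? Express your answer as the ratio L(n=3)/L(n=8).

L = nℏ depends only on n, so L ∝ n.
L(n=3)/L(n=8) = (3/8)^1 = 3/8

3/8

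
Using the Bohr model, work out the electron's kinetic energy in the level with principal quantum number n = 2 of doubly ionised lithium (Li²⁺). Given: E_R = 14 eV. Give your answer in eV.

32 eV

For a Coulomb orbit the virial theorem gives K = −E_n.
E_n = −E_R·Z²/n², so K = E_R·Z²/n² = 14 × 3²/2² = 32 eV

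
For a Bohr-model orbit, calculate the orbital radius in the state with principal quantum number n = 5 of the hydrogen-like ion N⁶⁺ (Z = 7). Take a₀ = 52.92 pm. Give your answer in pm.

189.0 pm

r_n = n²a₀/Z = 5² × 52.92 / 7
    = 25 × 52.92 / 7 = 189.0 pm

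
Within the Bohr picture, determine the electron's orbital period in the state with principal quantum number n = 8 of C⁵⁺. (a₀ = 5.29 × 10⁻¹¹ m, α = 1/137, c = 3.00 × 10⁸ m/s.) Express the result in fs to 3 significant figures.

2.16 fs

r = n²a₀/Z = 8²·5.29 × 10⁻¹¹/6 = 5.64 × 10⁻¹⁰ m
v = Zαc/n = 6·0.00730·3.00 × 10⁸/8 = 1.64 × 10⁶ m/s
T = 2πr/v = 2.16 × 10⁻¹⁵ s = 2.16 fs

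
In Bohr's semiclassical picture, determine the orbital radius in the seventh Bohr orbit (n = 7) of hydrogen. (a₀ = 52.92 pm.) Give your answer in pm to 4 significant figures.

2593 pm

r_n = n²a₀/Z = 7² × 52.92 / 1
    = 49 × 52.92 / 1 = 2593 pm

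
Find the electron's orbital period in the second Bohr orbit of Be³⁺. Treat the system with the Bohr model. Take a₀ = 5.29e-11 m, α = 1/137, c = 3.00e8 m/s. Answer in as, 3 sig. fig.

r = n²a₀/Z = 2²·5.29e-11/4 = 5.29e-11 m
v = Zαc/n = 4·0.00730·3.00e8/2 = 4.38e6 m/s
T = 2πr/v = 7.59e-17 s = 75.9 as

75.9 as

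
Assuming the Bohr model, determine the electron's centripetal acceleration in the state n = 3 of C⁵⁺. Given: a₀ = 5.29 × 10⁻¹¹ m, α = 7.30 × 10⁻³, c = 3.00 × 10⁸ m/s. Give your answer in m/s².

2.42 × 10²³ m/s²

r = n²a₀/Z = 7.94 × 10⁻¹¹ m, v = Zαc/n = 4.38 × 10⁶ m/s
a = v²/r = (4.38 × 10⁶)² / 7.94 × 10⁻¹¹ = 2.42 × 10²³ m/s²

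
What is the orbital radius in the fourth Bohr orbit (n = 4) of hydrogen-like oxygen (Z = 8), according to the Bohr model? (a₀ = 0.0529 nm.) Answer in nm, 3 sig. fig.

r_n = n²a₀/Z = 4² × 0.0529 / 8
    = 16 × 0.0529 / 8 = 0.106 nm

0.106 nm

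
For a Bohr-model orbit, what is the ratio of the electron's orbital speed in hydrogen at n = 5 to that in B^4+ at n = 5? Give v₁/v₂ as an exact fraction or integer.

1/5

v ∝ Z^1 · n^-1
v₁/v₂ = (1/5)^1 · (5/5)^-1 = 1/5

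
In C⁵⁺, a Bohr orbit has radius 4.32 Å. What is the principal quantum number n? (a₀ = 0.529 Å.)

7

r_n = n²a₀/Z ⇒ n² = rZ/a₀ = 4.32 × 6 / 0.529 ≈ 49.00
n = 7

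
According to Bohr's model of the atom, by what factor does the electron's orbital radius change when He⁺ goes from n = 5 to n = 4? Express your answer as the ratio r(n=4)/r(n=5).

r ∝ Z^-1 · n^2; with Z fixed, r ∝ n^2.
r(n=4)/r(n=5) = (4/5)^2 = 16/25

16/25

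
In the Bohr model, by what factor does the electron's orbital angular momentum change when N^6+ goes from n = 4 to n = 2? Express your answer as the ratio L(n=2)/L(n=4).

L = nℏ depends only on n, so L ∝ n.
L(n=2)/L(n=4) = (2/4)^1 = 1/2

1/2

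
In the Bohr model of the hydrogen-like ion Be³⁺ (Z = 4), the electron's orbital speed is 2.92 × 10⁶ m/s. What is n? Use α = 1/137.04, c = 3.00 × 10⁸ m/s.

3

v_n = Zαc/n ⇒ n = Zαc/v = 4 × 0.00730 × 3.00 × 10⁸ / 2.92 × 10⁶ ≈ 3.00
n = 3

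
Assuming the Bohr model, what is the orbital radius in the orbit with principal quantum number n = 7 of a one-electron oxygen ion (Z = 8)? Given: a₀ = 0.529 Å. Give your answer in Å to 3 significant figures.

3.24 Å

r_n = n²a₀/Z = 7² × 0.529 / 8
    = 49 × 0.529 / 8 = 3.24 Å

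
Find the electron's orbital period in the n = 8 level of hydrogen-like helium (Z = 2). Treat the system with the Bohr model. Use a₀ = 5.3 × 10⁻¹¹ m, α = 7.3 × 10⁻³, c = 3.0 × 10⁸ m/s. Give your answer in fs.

r = n²a₀/Z = 8²·5.3 × 10⁻¹¹/2 = 1.7 × 10⁻⁹ m
v = Zαc/n = 2·0.0073·3.0 × 10⁸/8 = 5.5 × 10⁵ m/s
T = 2πr/v = 1.9 × 10⁻¹⁴ s = 19 fs

19 fs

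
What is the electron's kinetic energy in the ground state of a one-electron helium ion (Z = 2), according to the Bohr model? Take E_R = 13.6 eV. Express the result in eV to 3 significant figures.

54.4 eV

For a Coulomb orbit the virial theorem gives K = −E_n.
E_n = −E_R·Z²/n², so K = E_R·Z²/n² = 13.6 × 2²/1² = 54.4 eV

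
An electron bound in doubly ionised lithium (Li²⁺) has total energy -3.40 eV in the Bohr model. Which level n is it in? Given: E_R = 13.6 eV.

E_n = −E_R Z²/n² ⇒ n² = E_R Z²/(−E_n) = 13.6 × 3² / 3.40 ≈ 36.00
n = 6

6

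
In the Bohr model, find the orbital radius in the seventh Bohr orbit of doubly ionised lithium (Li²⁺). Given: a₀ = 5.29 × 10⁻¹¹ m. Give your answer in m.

8.64 × 10⁻¹⁰ m

r_n = n²a₀/Z = 7² × 5.29 × 10⁻¹¹ / 3
    = 49 × 5.29 × 10⁻¹¹ / 3 = 8.64 × 10⁻¹⁰ m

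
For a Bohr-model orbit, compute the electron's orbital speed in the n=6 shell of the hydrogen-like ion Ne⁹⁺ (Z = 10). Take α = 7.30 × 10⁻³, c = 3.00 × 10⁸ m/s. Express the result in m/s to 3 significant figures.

v_n = Zαc/n = 10 × 0.00730 × 3.00 × 10⁸ / 6
    = 3.65 × 10⁶ m/s

3.65 × 10⁶ m/s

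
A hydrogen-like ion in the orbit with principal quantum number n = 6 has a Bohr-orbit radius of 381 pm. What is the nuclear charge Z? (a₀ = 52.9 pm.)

r_n = n²a₀/Z ⇒ Z = n²a₀/r = 6² × 52.9 / 381 ≈ 5.00
Z = 5

5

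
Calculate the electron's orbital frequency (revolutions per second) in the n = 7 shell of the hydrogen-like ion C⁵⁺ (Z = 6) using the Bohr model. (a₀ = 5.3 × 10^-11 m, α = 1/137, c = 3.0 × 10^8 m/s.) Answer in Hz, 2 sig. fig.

r = n²a₀/Z = 4.3 × 10^-10 m, v = Zαc/n = 1.9 × 10^6 m/s
f = v/(2πr) = 6.9 × 10^14 Hz

6.9 × 10^14 Hz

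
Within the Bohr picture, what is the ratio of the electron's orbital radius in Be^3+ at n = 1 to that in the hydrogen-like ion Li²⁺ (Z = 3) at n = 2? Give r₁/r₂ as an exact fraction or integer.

3/16

r ∝ Z^-1 · n^2
r₁/r₂ = (4/3)^-1 · (1/2)^2 = 3/16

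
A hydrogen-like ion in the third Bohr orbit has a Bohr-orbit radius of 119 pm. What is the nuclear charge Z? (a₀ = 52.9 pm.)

r_n = n²a₀/Z ⇒ Z = n²a₀/r = 3² × 52.9 / 119 ≈ 4.00
Z = 4

4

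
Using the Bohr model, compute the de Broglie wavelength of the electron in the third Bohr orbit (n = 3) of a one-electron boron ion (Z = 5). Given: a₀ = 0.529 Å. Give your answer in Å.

1.99 Å

The Bohr quantisation condition is nλ = 2πr_n.
r_n = n²a₀/Z = 0.952 Å
λ = 2πr_n/n = 2π·0.952/3 = 1.99 Å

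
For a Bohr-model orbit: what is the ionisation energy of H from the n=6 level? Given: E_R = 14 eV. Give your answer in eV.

0.39 eV

E_n = −E_R·Z²/n² = −14 × 1²/6² eV = -0.39 eV
Ionisation energy = −E_n = 0.39 eV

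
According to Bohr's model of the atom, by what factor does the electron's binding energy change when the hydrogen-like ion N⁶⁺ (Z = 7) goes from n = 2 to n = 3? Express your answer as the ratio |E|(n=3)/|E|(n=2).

|E| ∝ Z^2 · n^-2; with Z fixed, |E| ∝ n^-2.
|E|(n=3)/|E|(n=2) = (3/2)^-2 = 4/9

4/9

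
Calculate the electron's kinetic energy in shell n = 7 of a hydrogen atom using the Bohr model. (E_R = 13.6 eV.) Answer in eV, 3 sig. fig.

0.278 eV

For a Coulomb orbit the virial theorem gives K = −E_n.
E_n = −E_R·Z²/n², so K = E_R·Z²/n² = 13.6 × 1²/7² = 0.278 eV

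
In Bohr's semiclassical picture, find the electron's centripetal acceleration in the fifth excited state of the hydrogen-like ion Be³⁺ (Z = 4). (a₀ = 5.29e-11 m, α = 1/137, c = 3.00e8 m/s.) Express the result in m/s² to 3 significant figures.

r = n²a₀/Z = 4.76e-10 m, v = Zαc/n = 1.46e6 m/s
a = v²/r = (1.46e6)² / 4.76e-10 = 4.48e21 m/s²

4.48e21 m/s²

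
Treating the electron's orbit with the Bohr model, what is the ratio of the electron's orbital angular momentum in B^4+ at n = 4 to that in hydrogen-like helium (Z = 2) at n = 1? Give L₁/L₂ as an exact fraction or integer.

4

L = nℏ is independent of Z.
L₁/L₂ = n₁/n₂ = 4/1 = 4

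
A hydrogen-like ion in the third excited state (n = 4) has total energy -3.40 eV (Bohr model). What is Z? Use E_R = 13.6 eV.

E_n = −E_R Z²/n² ⇒ Z² = −E_n n²/E_R = 3.40 × 4² / 13.6 ≈ 4.00
Z = 2

2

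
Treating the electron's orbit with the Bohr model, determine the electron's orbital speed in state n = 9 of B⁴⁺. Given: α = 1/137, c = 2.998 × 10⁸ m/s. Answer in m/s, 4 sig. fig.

v_n = Zαc/n = 5 × 0.007299 × 2.998 × 10⁸ / 9
    = 1.216 × 10⁶ m/s

1.216 × 10⁶ m/s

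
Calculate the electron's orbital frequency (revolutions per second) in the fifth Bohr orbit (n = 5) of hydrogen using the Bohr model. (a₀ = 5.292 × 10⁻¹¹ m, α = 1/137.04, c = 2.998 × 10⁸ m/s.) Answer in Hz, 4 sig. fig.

r = n²a₀/Z = 1.323 × 10⁻⁹ m, v = Zαc/n = 4.375 × 10⁵ m/s
f = v/(2πr) = 5.263 × 10¹³ Hz

5.263 × 10¹³ Hz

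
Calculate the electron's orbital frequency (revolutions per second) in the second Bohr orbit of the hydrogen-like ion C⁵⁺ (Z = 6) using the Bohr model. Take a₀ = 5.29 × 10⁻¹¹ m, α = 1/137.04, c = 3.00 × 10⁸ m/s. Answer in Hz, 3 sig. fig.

r = n²a₀/Z = 3.53 × 10⁻¹¹ m, v = Zαc/n = 6.57 × 10⁶ m/s
f = v/(2πr) = 2.96 × 10¹⁶ Hz

2.96 × 10¹⁶ Hz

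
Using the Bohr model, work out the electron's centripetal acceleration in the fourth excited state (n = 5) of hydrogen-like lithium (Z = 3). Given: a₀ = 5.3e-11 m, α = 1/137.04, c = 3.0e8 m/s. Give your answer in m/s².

3.9e21 m/s²

r = n²a₀/Z = 4.4e-10 m, v = Zαc/n = 1.3e6 m/s
a = v²/r = (1.3e6)² / 4.4e-10 = 3.9e21 m/s²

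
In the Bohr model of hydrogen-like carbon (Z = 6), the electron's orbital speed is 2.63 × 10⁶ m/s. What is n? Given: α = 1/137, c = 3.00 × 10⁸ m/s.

v_n = Zαc/n ⇒ n = Zαc/v = 6 × 0.00730 × 3.00 × 10⁸ / 2.63 × 10⁶ ≈ 5.00
n = 5

5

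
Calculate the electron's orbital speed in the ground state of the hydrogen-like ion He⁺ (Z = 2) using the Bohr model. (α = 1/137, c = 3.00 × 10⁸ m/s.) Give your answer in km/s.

4380 km/s

v_n = Zαc/n = 2 × 0.00730 × 3.00 × 10⁸ / 1
    = 4380 km/s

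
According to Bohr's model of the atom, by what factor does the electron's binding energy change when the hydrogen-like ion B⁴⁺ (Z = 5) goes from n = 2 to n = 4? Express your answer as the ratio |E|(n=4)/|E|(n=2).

|E| ∝ Z^2 · n^-2; with Z fixed, |E| ∝ n^-2.
|E|(n=4)/|E|(n=2) = (4/2)^-2 = 1/4

1/4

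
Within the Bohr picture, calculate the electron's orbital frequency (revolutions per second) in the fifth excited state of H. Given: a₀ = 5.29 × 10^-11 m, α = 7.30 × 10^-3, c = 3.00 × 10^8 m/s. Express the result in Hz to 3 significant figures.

3.05 × 10^13 Hz

r = n²a₀/Z = 1.90 × 10^-9 m, v = Zαc/n = 3.65 × 10^5 m/s
f = v/(2πr) = 3.05 × 10^13 Hz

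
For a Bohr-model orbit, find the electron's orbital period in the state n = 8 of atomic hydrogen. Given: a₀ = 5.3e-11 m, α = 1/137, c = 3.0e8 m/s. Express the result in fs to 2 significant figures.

78 fs

r = n²a₀/Z = 8²·5.3e-11/1 = 3.4e-9 m
v = Zαc/n = 1·0.0073·3.0e8/8 = 2.7e5 m/s
T = 2πr/v = 7.8e-14 s = 78 fs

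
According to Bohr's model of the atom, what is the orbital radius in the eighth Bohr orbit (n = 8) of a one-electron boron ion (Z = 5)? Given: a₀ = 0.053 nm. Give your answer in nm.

r_n = n²a₀/Z = 8² × 0.053 / 5
    = 64 × 0.053 / 5 = 0.68 nm

0.68 nm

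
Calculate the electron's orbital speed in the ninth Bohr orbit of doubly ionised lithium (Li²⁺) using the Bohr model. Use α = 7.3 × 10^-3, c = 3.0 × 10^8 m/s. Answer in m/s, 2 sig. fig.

v_n = Zαc/n = 3 × 0.0073 × 3.0 × 10^8 / 9
    = 7.3 × 10^5 m/s

7.3 × 10^5 m/s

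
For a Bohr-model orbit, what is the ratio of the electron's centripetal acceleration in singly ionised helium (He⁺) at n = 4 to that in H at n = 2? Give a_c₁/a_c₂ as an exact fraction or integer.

1/2

a_c ∝ Z^3 · n^-4
a_c₁/a_c₂ = (2/1)^3 · (4/2)^-4 = 1/2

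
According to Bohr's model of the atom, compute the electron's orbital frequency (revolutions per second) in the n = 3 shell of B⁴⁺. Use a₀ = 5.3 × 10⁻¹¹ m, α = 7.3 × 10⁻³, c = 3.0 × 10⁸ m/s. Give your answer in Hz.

r = n²a₀/Z = 9.5 × 10⁻¹¹ m, v = Zαc/n = 3.6 × 10⁶ m/s
f = v/(2πr) = 6.1 × 10¹⁵ Hz

6.1 × 10¹⁵ Hz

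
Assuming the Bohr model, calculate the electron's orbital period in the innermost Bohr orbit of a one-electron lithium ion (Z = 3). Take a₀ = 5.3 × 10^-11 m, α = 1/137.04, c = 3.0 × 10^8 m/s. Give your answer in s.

1.7 × 10^-17 s

r = n²a₀/Z = 1²·5.3 × 10^-11/3 = 1.8 × 10^-11 m
v = Zαc/n = 3·0.0073·3.0 × 10^8/1 = 6.6 × 10^6 m/s
T = 2πr/v = 1.7 × 10^-17 s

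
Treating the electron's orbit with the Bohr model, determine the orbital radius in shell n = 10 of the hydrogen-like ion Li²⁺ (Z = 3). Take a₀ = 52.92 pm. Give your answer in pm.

r_n = n²a₀/Z = 10² × 52.92 / 3
    = 100 × 52.92 / 3 = 1764 pm

1764 pm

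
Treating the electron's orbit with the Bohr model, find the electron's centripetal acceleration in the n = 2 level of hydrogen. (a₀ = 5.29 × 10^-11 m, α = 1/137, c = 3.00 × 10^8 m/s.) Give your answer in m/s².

r = n²a₀/Z = 2.12 × 10^-10 m, v = Zαc/n = 1.09 × 10^6 m/s
a = v²/r = (1.09 × 10^6)² / 2.12 × 10^-10 = 5.67 × 10^21 m/s²

5.67 × 10^21 m/s²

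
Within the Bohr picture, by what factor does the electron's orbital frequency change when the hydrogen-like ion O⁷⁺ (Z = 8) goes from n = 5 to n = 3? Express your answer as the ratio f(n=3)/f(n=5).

f ∝ Z^2 · n^-3; with Z fixed, f ∝ n^-3.
f(n=3)/f(n=5) = (3/5)^-3 = 125/27

125/27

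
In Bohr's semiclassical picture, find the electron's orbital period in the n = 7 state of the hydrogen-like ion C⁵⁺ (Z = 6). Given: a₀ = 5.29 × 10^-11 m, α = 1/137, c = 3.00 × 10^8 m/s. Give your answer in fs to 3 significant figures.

1.45 fs

r = n²a₀/Z = 7²·5.29 × 10^-11/6 = 4.32 × 10^-10 m
v = Zαc/n = 6·0.00730·3.00 × 10^8/7 = 1.88 × 10^6 m/s
T = 2πr/v = 1.45 × 10^-15 s = 1.45 fs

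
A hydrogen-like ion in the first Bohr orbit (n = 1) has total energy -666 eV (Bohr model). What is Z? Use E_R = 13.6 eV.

7

E_n = −E_R Z²/n² ⇒ Z² = −E_n n²/E_R = 666 × 1² / 13.6 ≈ 48.97
Z = 7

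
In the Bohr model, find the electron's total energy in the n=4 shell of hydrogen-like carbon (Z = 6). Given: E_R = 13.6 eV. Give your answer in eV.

-30.6 eV

E_n = −E_R·Z²/n² = −13.6 × 6²/4² = -30.6 eV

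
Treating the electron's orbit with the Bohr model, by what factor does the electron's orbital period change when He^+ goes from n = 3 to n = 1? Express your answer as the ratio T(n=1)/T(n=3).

T ∝ Z^-2 · n^3; with Z fixed, T ∝ n^3.
T(n=1)/T(n=3) = (1/3)^3 = 1/27

1/27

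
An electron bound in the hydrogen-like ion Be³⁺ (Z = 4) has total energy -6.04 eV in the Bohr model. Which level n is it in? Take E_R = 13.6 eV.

E_n = −E_R Z²/n² ⇒ n² = E_R Z²/(−E_n) = 13.6 × 4² / 6.04 ≈ 36.03
n = 6

6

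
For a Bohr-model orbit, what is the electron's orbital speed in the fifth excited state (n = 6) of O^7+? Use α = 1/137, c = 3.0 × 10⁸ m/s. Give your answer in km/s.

v_n = Zαc/n = 8 × 0.0073 × 3.0 × 10⁸ / 6
    = 2900 km/s

2900 km/s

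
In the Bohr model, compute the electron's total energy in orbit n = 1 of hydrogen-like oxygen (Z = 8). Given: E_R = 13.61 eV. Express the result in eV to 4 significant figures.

-871.0 eV

E_n = −E_R·Z²/n² = −13.61 × 8²/1² = -871.0 eV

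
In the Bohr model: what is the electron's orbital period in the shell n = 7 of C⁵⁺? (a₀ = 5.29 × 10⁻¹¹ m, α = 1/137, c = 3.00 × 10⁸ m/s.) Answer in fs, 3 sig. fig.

1.45 fs

r = n²a₀/Z = 7²·5.29 × 10⁻¹¹/6 = 4.32 × 10⁻¹⁰ m
v = Zαc/n = 6·0.00730·3.00 × 10⁸/7 = 1.88 × 10⁶ m/s
T = 2πr/v = 1.45 × 10⁻¹⁵ s = 1.45 fs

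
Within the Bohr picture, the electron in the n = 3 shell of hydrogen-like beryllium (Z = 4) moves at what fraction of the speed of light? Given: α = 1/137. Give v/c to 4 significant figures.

0.009732

v_n = Zαc/n, so v/c = Zα/n = 4 × 0.007299 / 3 = 0.009732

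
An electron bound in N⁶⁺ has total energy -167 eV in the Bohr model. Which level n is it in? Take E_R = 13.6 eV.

E_n = −E_R Z²/n² ⇒ n² = E_R Z²/(−E_n) = 13.6 × 7² / 167 ≈ 3.99
n = 2

2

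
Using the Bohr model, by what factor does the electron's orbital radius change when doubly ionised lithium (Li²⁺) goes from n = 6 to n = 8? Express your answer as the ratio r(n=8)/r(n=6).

16/9

r ∝ Z^-1 · n^2; with Z fixed, r ∝ n^2.
r(n=8)/r(n=6) = (8/6)^2 = 16/9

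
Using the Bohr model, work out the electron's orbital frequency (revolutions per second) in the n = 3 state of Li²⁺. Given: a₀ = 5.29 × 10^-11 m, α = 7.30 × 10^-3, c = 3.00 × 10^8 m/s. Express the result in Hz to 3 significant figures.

2.20 × 10^15 Hz

r = n²a₀/Z = 1.59 × 10^-10 m, v = Zαc/n = 2.19 × 10^6 m/s
f = v/(2πr) = 2.20 × 10^15 Hz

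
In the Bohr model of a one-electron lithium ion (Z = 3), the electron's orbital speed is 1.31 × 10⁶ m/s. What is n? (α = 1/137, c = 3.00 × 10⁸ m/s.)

5

v_n = Zαc/n ⇒ n = Zαc/v = 3 × 0.00730 × 3.00 × 10⁸ / 1.31 × 10⁶ ≈ 5.01
n = 5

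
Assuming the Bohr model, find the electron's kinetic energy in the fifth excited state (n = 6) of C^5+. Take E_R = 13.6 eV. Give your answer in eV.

For a Coulomb orbit the virial theorem gives K = −E_n.
E_n = −E_R·Z²/n², so K = E_R·Z²/n² = 13.6 × 6²/6² = 13.6 eV

13.6 eV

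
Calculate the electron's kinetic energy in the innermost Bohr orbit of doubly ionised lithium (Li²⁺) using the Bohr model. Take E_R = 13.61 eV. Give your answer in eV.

For a Coulomb orbit the virial theorem gives K = −E_n.
E_n = −E_R·Z²/n², so K = E_R·Z²/n² = 13.61 × 3²/1² = 122.5 eV

122.5 eV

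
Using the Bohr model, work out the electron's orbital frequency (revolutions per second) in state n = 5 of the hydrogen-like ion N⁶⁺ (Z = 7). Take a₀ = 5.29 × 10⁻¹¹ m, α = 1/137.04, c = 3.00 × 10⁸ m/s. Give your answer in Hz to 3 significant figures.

r = n²a₀/Z = 1.89 × 10⁻¹⁰ m, v = Zαc/n = 3.06 × 10⁶ m/s
f = v/(2πr) = 2.58 × 10¹⁵ Hz

2.58 × 10¹⁵ Hz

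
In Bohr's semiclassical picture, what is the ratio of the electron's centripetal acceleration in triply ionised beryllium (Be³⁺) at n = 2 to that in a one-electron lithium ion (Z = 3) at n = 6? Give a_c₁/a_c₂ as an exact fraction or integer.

a_c ∝ Z^3 · n^-4
a_c₁/a_c₂ = (4/3)^3 · (2/6)^-4 = 192

192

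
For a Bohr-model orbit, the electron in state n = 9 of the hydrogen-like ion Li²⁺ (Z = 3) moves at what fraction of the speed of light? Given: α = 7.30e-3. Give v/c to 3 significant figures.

v_n = Zαc/n, so v/c = Zα/n = 3 × 0.00730 / 9 = 0.00243

0.00243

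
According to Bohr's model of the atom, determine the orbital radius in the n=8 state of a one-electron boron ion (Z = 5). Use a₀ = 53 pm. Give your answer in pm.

r_n = n²a₀/Z = 8² × 53 / 5
    = 64 × 53 / 5 = 680 pm

680 pm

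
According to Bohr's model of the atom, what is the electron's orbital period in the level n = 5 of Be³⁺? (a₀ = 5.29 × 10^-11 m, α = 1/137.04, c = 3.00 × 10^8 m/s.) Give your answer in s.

1.19 × 10^-15 s

r = n²a₀/Z = 5²·5.29 × 10^-11/4 = 3.31 × 10^-10 m
v = Zαc/n = 4·0.00730·3.00 × 10^8/5 = 1.75 × 10^6 m/s
T = 2πr/v = 1.19 × 10^-15 s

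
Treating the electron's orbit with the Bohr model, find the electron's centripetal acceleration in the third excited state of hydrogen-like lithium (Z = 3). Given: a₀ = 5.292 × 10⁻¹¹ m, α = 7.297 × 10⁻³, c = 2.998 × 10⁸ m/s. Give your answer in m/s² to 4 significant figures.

r = n²a₀/Z = 2.822 × 10⁻¹⁰ m, v = Zαc/n = 1.641 × 10⁶ m/s
a = v²/r = (1.641 × 10⁶)² / 2.822 × 10⁻¹⁰ = 9.538 × 10²¹ m/s²

9.538 × 10²¹ m/s²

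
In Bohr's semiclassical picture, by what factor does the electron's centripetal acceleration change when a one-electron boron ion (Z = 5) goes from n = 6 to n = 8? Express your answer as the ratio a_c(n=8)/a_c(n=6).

a_c ∝ Z^3 · n^-4; with Z fixed, a_c ∝ n^-4.
a_c(n=8)/a_c(n=6) = (8/6)^-4 = 81/256

81/256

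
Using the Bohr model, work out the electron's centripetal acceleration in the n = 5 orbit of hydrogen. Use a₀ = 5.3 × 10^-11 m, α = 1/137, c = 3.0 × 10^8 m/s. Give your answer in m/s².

r = n²a₀/Z = 1.3 × 10^-9 m, v = Zαc/n = 4.4 × 10^5 m/s
a = v²/r = (4.4 × 10^5)² / 1.3 × 10^-9 = 1.4 × 10^20 m/s²

1.4 × 10^20 m/s²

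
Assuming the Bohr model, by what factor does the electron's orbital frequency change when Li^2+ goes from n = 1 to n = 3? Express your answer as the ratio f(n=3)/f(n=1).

1/27

f ∝ Z^2 · n^-3; with Z fixed, f ∝ n^-3.
f(n=3)/f(n=1) = (3/1)^-3 = 1/27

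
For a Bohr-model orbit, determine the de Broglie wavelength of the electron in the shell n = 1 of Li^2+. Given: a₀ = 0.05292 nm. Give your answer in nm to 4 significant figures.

The Bohr quantisation condition is nλ = 2πr_n.
r_n = n²a₀/Z = 0.01764 nm
λ = 2πr_n/n = 2π·0.01764/1 = 0.1108 nm

0.1108 nm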